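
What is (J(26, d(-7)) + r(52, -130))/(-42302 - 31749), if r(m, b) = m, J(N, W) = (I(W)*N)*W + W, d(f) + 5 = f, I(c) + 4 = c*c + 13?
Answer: 47696/74051 ≈ 0.64410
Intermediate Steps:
I(c) = 9 + c**2 (I(c) = -4 + (c*c + 13) = -4 + (c**2 + 13) = -4 + (13 + c**2) = 9 + c**2)
d(f) = -5 + f
J(N, W) = W + N*W*(9 + W**2) (J(N, W) = ((9 + W**2)*N)*W + W = (N*(9 + W**2))*W + W = N*W*(9 + W**2) + W = W + N*W*(9 + W**2))
(J(26, d(-7)) + r(52, -130))/(-42302 - 31749) = ((-5 - 7)*(1 + 26*(9 + (-5 - 7)**2)) + 52)/(-42302 - 31749) = (-12*(1 + 26*(9 + (-12)**2)) + 52)/(-74051) = (-12*(1 + 26*(9 + 144)) + 52)*(-1/74051) = (-12*(1 + 26*153) + 52)*(-1/74051) = (-12*(1 + 3978) + 52)*(-1/74051) = (-12*3979 + 52)*(-1/74051) = (-47748 + 52)*(-1/74051) = -47696*(-1/74051) = 47696/74051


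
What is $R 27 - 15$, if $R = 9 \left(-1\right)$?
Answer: $-258$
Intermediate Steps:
$R = -9$
$R 27 - 15 = \left(-9\right) 27 - 15 = -243 - 15 = -258$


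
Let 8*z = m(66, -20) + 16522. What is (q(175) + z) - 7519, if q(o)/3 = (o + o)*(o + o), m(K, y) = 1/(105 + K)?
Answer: 495279271/1368 ≈ 3.6205e+5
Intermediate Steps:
q(o) = 12*o**2 (q(o) = 3*((o + o)*(o + o)) = 3*((2*o)*(2*o)) = 3*(4*o**2) = 12*o**2)
z = 2825263/1368 (z = (1/(105 + 66) + 16522)/8 = (1/171 + 16522)/8 = (1/8)*(2825263/171) = 2825263/1368 ≈ 2065.3)
(q(175) + z) - 7519 = (12*175**2 + 2825263/1368) - 7519 = (12*30625 + 2825263/1368) - 7519 = (367500 + 2825263/1368) - 7519 = 505565263/1368 - 7519 = 495279271/1368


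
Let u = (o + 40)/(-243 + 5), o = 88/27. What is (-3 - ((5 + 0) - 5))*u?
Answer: 584/1071 ≈ 0.54528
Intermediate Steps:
o = 88/27 (o = 88*(1/27) = 88/27 ≈ 3.2593)
u = -584/3213 (u = (88/27 + 40)/(-243 + 5) = (1168/27)/(-238) = (1168/27)*(-1/238) = -584/3213 ≈ -0.18176)
(-3 - ((5 + 0) - 5))*u = (-3 - ((5 + 0) - 5))*(-584/3213) = (-3 - (5 - 5))*(-584/3213) = (-3 - 1*0)*(-584/3213) = (-3 + 0)*(-584/3213) = -3*(-584/3213) = 584/1071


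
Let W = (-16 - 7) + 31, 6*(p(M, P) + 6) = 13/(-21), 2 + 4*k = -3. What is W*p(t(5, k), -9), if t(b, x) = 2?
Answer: -3076/63 ≈ -48.825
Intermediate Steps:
k = -5/4 (k = -½ + (¼)*(-3) = -½ - ¾ = -5/4 ≈ -1.2500)
p(M, P) = -769/126 (p(M, P) = -6 + (13/(-21))/6 = -6 + (13*(-1/21))/6 = -6 + (⅙)*(-13/21) = -6 - 13/126 = -769/126)
W = 8 (W = -23 + 31 = 8)
W*p(t(5, k), -9) = 8*(-769/126) = -3076/63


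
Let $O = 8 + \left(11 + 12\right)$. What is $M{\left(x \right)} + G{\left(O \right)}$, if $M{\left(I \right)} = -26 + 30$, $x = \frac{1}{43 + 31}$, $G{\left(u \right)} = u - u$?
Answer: $4$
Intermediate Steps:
$O = 31$ ($O = 8 + 23 = 31$)
$G{\left(u \right)} = 0$
$x = \frac{1}{74} \approx 0.013514$
$M{\left(I \right)} = 4$
$M{\left(x \right)} + G{\left(O \right)} = 4 + 0 = 4$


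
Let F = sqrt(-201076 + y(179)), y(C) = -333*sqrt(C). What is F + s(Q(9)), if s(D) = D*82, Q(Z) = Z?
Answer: 738 + sqrt(-201076 - 333*sqrt(179)) ≈ 738.0 + 453.36*I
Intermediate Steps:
s(D) = 82*D
F = sqrt(-201076 - 333*sqrt(179)) ≈ 453.36*I
F + s(Q(9)) = sqrt(-201076 - 333*sqrt(179)) + 82*9 = sqrt(-201076 - 333*sqrt(179)) + 738 = 738 + sqrt(-201076 - 333*sqrt(179))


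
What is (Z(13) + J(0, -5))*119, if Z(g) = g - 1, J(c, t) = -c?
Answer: 1428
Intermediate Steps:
Z(g) = -1 + g
(Z(13) + J(0, -5))*119 = ((-1 + 13) - 1*0)*119 = (12 + 0)*119 = 12*119 = 1428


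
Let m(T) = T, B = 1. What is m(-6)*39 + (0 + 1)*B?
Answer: -233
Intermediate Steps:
m(-6)*39 + (0 + 1)*B = -6*39 + (0 + 1)*1 = -234 + 1*1 = -234 + 1 = -233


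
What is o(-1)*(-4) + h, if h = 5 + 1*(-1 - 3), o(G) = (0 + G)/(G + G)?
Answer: -1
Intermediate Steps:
o(G) = ½ (o(G) = G/((2*G)) = G*(1/(2*G)) = ½)
h = 1 (h = 5 + 1*(-4) = 5 - 4 = 1)
o(-1)*(-4) + h = (½)*(-4) + 1 = -2 + 1 = -1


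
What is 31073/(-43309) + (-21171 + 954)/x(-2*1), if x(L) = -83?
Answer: 5422354/22327 ≈ 242.86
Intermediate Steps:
31073/(-43309) + (-21171 + 954)/x(-2*1) = 31073/(-43309) + (-21171 + 954)/(-83) = 31073*(-1/43309) - 20217*(-1/83) = -193/269 + 20217/83 = 5422354/22327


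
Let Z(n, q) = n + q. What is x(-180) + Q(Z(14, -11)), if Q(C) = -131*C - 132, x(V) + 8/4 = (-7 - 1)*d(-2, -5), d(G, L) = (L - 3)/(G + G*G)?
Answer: -495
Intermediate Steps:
d(G, L) = (-3 + L)/(G + G²)
x(V) = 30 (x(V) = -2 + (-7 - 1)*((-3 - 5)/((-2)*(1 - 2))) = -2 - (-4)*(-8)/(-1) = -2 - (-4)*(-1)*(-8) = -2 - 8*(-4) = -2 + 32 = 30)
Q(C) = -132 - 131*C
x(-180) + Q(Z(14, -11)) = 30 + (-132 - 131*(14 - 11)) = 30 + (-132 - 131*3) = 30 + (-132 - 393) = 30 - 525 = -495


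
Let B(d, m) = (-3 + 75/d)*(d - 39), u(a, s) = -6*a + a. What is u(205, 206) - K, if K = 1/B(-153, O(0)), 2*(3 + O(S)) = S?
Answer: -11676817/11392 ≈ -1025.0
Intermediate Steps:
O(S) = -3 + S/2
u(a, s) = -5*a
B(d, m) = (-39 + d)*(-3 + 75/d) (B(d, m) = (-3 + 75/d)*(-39 + d) = (-39 + d)*(-3 + 75/d))
K = 17/11392 (K = 1/(192 - 2925/(-153) - 3*(-153)) = 1/(192 - 2925*(-1/153) + 459) = 1/(192 + 325/17 + 459) = 1/(11392/17) = 17/11392 ≈ 0.0014923)
u(205, 206) - K = -5*205 - 1*17/11392 = -1025 - 17/11392 = -11676817/11392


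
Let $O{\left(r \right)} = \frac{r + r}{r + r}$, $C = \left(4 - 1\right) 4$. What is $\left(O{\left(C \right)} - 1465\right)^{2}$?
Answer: $2143296$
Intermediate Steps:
$C = 12$ ($C = 3 \cdot 4 = 12$)
$O{\left(r \right)} = 1$ ($O{\left(r \right)} = \frac{2 r}{2 r} = 2 r \frac{1}{2 r} = 1$)
$\left(O{\left(C \right)} - 1465\right)^{2} = \left(1 - 1465\right)^{2} = \left(-1464\right)^{2} = 2143296$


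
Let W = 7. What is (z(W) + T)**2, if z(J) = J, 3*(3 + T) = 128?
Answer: 19600/9 ≈ 2177.8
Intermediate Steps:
T = 119/3 (T = -3 + (1/3)*128 = -3 + 128/3 = 119/3 ≈ 39.667)
(z(W) + T)**2 = (7 + 119/3)**2 = (140/3)**2 = 19600/9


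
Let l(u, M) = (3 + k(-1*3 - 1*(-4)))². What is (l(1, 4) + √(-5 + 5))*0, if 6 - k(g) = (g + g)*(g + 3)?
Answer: 0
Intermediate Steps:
k(g) = 6 - 2*g*(3 + g) (k(g) = 6 - (g + g)*(g + 3) = 6 - 2*g*(3 + g))
l(u, M) = 1 (l(u, M) = (3 + (6 - 6*(-1*3 - 1*(-4)) - 2*(-1*3 - 1*(-4))²))² = (3 + (6 - 6*(-3 + 4) - 2*(-3 + 4)²))² = (3 + (6 - 6*1 - 2*1²))² = (3 + (6 - 6 - 2*1))² = (3 + (6 - 6 - 2))² = (3 - 2)² = 1² = 1)
(l(1, 4) + √(-5 + 5))*0 = (1 + √(-5 + 5))*0 = (1 + √0)*0 = (1 + 0)*0 = 1*0 = 0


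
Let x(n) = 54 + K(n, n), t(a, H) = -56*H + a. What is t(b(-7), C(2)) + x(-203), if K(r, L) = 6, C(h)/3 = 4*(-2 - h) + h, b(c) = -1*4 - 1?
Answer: 2407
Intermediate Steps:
b(c) = -5 (b(c) = -4 - 1 = -5)
C(h) = -24 - 9*h (C(h) = 3*(4*(-2 - h) + h) = 3*((-8 - 4*h) + h) = 3*(-8 - 3*h) = -24 - 9*h)
t(a, H) = a - 56*H
x(n) = 60 (x(n) = 54 + 6 = 60)
t(b(-7), C(2)) + x(-203) = (-5 - 56*(-24 - 9*2)) + 60 = (-5 - 56*(-24 - 18)) + 60 = (-5 - 56*(-42)) + 60 = (-5 + 2352) + 60 = 2347 + 60 = 2407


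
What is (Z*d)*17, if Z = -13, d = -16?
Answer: 3536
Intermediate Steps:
(Z*d)*17 = -13*(-16)*17 = 208*17 = 3536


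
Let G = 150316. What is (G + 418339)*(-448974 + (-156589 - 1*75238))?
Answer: -387140892655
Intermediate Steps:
(G + 418339)*(-448974 + (-156589 - 1*75238)) = (150316 + 418339)*(-448974 + (-156589 - 1*75238)) = 568655*(-448974 + (-156589 - 75238)) = 568655*(-448974 - 231827) = 568655*(-680801) = -387140892655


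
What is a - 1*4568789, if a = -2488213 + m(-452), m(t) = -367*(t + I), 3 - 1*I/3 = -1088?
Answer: -8092309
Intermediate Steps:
I = 3273 (I = 9 - 3*(-1088) = 9 + 3264 = 3273)
m(t) = -1201191 - 367*t (m(t) = -367*(t + 3273) = -367*(3273 + t) = -1201191 - 367*t)
a = -3523520 (a = -2488213 + (-1201191 - 367*(-452)) = -2488213 + (-1201191 + 165884) = -2488213 - 1035307 = -3523520)
a - 1*4568789 = -3523520 - 1*4568789 = -3523520 - 4568789 = -8092309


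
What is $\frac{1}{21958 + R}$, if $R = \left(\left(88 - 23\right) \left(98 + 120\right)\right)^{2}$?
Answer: $\frac{1}{200810858} \approx 4.9798 \cdot 10^{-9}$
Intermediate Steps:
$R = 200788900$ ($R = \left(65 \cdot 218\right)^{2} = 14170^{2} = 200788900$)
$\frac{1}{21958 + R} = \frac{1}{21958 + 200788900} = \frac{1}{200810858}$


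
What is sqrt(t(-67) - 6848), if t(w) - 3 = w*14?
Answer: I*sqrt(7783) ≈ 88.221*I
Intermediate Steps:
t(w) = 3 + 14*w (t(w) = 3 + w*14 = 3 + 14*w)
sqrt(t(-67) - 6848) = sqrt((3 + 14*(-67)) - 6848) = sqrt((3 - 938) - 6848) = sqrt(-935 - 6848) = sqrt(-7783) = I*sqrt(7783)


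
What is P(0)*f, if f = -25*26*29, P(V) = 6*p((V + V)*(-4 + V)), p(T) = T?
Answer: 0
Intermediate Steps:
P(V) = 12*V*(-4 + V) (P(V) = 6*((V + V)*(-4 + V)) = 6*((2*V)*(-4 + V)) = 6*(2*V*(-4 + V)) = 12*V*(-4 + V))
f = -18850 (f = -650*29 = -18850)
P(0)*f = (12*0*(-4 + 0))*(-18850) = (12*0*(-4))*(-18850) = 0*(-18850) = 0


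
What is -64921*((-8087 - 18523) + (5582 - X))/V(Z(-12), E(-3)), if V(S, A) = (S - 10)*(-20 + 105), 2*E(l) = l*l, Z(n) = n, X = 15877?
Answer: -43561991/34 ≈ -1.2812e+6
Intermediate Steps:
E(l) = l²/2 (E(l) = (l*l)/2 = l²/2)
V(S, A) = -850 + 85*S (V(S, A) = (-10 + S)*85 = -850 + 85*S)
-64921*((-8087 - 18523) + (5582 - X))/V(Z(-12), E(-3)) = -64921*((-8087 - 18523) + (5582 - 1*15877))/(-850 + 85*(-12)) = -64921*(-26610 + (5582 - 15877))/(-850 - 1020) = -64921/((-1870/(-26610 - 10295))) = -64921/((-1870/(-36905))) = -64921/((-1870*(-1/36905))) = -64921/34/671 = -64921*671/34 = -43561991/34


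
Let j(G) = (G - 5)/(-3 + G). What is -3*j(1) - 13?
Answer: -19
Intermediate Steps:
j(G) = (-5 + G)/(-3 + G)
-3*j(1) - 13 = -3*(-5 + 1)/(-3 + 1) - 13 = -3*(-4)/(-2) - 13 = -(-3)*(-4)/2 - 13 = -3*2 - 13 = -6 - 13 = -19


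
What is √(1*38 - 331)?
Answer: I*√293 ≈ 17.117*I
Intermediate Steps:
√(1*38 - 331) = √(38 - 331) = √(-293) = I*√293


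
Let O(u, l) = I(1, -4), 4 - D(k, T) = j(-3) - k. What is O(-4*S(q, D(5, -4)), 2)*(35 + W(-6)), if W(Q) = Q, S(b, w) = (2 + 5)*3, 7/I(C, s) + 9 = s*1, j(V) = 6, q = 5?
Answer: -203/13 ≈ -15.615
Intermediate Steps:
D(k, T) = -2 + k (D(k, T) = 4 - (6 - k) = 4 + (-6 + k) = -2 + k)
I(C, s) = 7/(-9 + s) (I(C, s) = 7/(-9 + s*1) = 7/(-9 + s))
S(b, w) = 21 (S(b, w) = 7*3 = 21)
O(u, l) = -7/13 (O(u, l) = 7/(-9 - 4) = 7/(-13) = 7*(-1/13) = -7/13)
O(-4*S(q, D(5, -4)), 2)*(35 + W(-6)) = -7*(35 - 6)/13 = -7/13*29 = -203/13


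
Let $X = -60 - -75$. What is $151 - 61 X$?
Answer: $-764$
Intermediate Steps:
$X = 15$ ($X = -60 + 75 = 15$)
$151 - 61 X = 151 - 915 = -764$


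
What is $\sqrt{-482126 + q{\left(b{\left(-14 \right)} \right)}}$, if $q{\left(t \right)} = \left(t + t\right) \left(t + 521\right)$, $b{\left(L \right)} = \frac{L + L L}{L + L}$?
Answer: $\frac{i \sqrt{1955258}}{2} \approx 699.15 i$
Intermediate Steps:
$b{\left(L \right)} = \frac{L + L^{2}}{2 L}$
$q{\left(t \right)} = 2 t \left(521 + t\right)$
$\sqrt{-482126 + q{\left(b{\left(-14 \right)} \right)}} = \sqrt{-482126 + 2 \left(\frac{1}{2} + \frac{1}{2} \left(-14\right)\right) \left(521 + \left(\frac{1}{2} + \frac{1}{2} \left(-14\right)\right)\right)} = \sqrt{-482126 + 2 \left(\frac{1}{2} - 7\right) \left(521 + \left(\frac{1}{2} - 7\right)\right)} = \sqrt{-482126 + 2 \left(- \frac{13}{2}\right) \left(521 - \frac{13}{2}\right)} = \sqrt{-482126 + 2 \left(- \frac{13}{2}\right) \frac{1029}{2}} = \sqrt{-482126 - \frac{13377}{2}} = \sqrt{- \frac{977629}{2}} = \frac{i \sqrt{1955258}}{2}$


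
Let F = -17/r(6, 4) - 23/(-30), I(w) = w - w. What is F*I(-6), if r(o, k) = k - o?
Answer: 0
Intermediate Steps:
I(w) = 0
F = 139/15 (F = -17/(4 - 1*6) - 23/(-30) = -17/(4 - 6) - 23*(-1/30) = -17/(-2) + 23/30 = -17*(-½) + 23/30 = 17/2 + 23/30 = 139/15 ≈ 9.2667)
F*I(-6) = (139/15)*0 = 0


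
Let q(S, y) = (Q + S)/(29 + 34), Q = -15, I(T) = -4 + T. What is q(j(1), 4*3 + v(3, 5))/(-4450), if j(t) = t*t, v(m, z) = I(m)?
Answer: 1/20025 ≈ 4.9938e-5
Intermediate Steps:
v(m, z) = -4 + m
j(t) = t²
q(S, y) = -5/21 + S/63 (q(S, y) = (-15 + S)/(29 + 34) = (-15 + S)/63 = (-15 + S)*(1/63) = -5/21 + S/63)
q(j(1), 4*3 + v(3, 5))/(-4450) = (-5/21 + (1/63)*1²)/(-4450) = (-5/21 + (1/63)*1)*(-1/4450) = (-5/21 + 1/63)*(-1/4450) = -2/9*(-1/4450) = 1/20025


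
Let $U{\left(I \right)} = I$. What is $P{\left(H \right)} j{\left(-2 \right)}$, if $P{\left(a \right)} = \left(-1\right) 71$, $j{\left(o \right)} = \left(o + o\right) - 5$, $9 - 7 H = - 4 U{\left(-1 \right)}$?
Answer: $639$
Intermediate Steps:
$H = \frac{5}{7}$ ($H = \frac{9}{7} - \frac{\left(-4\right) \left(-1\right)}{7} = \frac{9}{7} - \frac{4}{7} = \frac{5}{7} \approx 0.71429$)
$j{\left(o \right)} = -5 + 2 o$ ($j{\left(o \right)} = 2 o - 5 = -5 + 2 o$)
$P{\left(a \right)} = -71$
$P{\left(H \right)} j{\left(-2 \right)} = - 71 \left(-5 + 2 \left(-2\right)\right) = - 71 \left(-5 - 4\right) = \left(-71\right) \left(-9\right) = 639$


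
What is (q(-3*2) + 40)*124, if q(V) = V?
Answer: 4216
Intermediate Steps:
(q(-3*2) + 40)*124 = (-3*2 + 40)*124 = (-6 + 40)*124 = 34*124 = 4216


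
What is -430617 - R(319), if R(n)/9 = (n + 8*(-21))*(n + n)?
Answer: -1297659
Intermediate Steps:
R(n) = 18*n*(-168 + n) (R(n) = 9*((n + 8*(-21))*(n + n)) = 9*((n - 168)*(2*n)) = 9*((-168 + n)*(2*n)) = 9*(2*n*(-168 + n)) = 18*n*(-168 + n))
-430617 - R(319) = -430617 - 18*319*(-168 + 319) = -430617 - 18*319*151 = -430617 - 1*867042 = -430617 - 867042 = -1297659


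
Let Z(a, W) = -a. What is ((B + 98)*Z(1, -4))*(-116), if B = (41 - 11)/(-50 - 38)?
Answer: 124613/11 ≈ 11328.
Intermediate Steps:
B = -15/44 (B = 30/(-88) = 30*(-1/88) = -15/44 ≈ -0.34091)
((B + 98)*Z(1, -4))*(-116) = ((-15/44 + 98)*(-1*1))*(-116) = ((4297/44)*(-1))*(-116) = -4297/44*(-116) = 124613/11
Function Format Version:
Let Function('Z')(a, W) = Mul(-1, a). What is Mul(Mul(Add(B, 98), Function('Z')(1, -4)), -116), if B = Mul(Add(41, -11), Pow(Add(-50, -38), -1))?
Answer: Rational(124613, 11) ≈ 11328.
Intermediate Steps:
B = Rational(-15, 44) (B = Mul(30, Pow(-88, -1)) = Mul(30, Rational(-1, 88)) = Rational(-15, 44) ≈ -0.34091)
Mul(Mul(Add(B, 98), Function('Z')(1, -4)), -116) = Mul(Mul(Add(Rational(-15, 44), 98), Mul(-1, 1)), -116) = Mul(Mul(Rational(4297, 44), -1), -116) = Mul(Rational(-4297, 44), -116) = Rational(124613, 11)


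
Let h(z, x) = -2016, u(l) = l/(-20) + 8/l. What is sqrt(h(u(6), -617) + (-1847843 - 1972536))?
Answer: I*sqrt(3822395) ≈ 1955.1*I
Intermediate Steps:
u(l) = 8/l - l/20 (u(l) = l*(-1/20) + 8/l = -l/20 + 8/l = 8/l - l/20)
sqrt(h(u(6), -617) + (-1847843 - 1972536)) = sqrt(-2016 + (-1847843 - 1972536)) = sqrt(-2016 - 3820379) = sqrt(-3822395) = I*sqrt(3822395)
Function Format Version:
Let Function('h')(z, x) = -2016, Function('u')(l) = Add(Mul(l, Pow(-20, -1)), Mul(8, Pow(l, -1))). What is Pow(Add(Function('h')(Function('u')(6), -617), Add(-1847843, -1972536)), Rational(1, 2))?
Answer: Mul(I, Pow(3822395, Rational(1, 2))) ≈ Mul(1955.1, I)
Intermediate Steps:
Function('u')(l) = Add(Mul(8, Pow(l, -1)), Mul(Rational(-1, 20), l)) (Function('u')(l) = Add(Mul(l, Rational(-1, 20)), Mul(8, Pow(l, -1))) = Add(Mul(Rational(-1, 20), l), Mul(8, Pow(l, -1))) = Add(Mul(8, Pow(l, -1)), Mul(Rational(-1, 20), l)))
Pow(Add(Function('h')(Function('u')(6), -617), Add(-1847843, -1972536)), Rational(1, 2)) = Pow(Add(-2016, Add(-1847843, -1972536)), Rational(1, 2)) = Pow(Add(-2016, -3820379), Rational(1, 2)) = Pow(-3822395, Rational(1, 2)) = Mul(I, Pow(3822395, Rational(1, 2)))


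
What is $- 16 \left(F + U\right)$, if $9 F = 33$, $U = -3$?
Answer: $- \frac{32}{3} \approx -10.667$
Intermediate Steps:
$F = \frac{11}{3}$ ($F = \frac{1}{9} \cdot 33 = \frac{11}{3} \approx 3.6667$)
$- 16 \left(F + U\right) = - 16 \left(\frac{11}{3} - 3\right) = \left(-16\right) \frac{2}{3} = - \frac{32}{3}$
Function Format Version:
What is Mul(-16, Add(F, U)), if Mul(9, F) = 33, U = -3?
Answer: Rational(-32, 3) ≈ -10.667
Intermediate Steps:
F = Rational(11, 3) (F = Mul(Rational(1, 9), 33) = Rational(11, 3) ≈ 3.6667)
Mul(-16, Add(F, U)) = Mul(-16, Add(Rational(11, 3), -3)) = Mul(-16, Rational(2, 3)) = Rational(-32, 3)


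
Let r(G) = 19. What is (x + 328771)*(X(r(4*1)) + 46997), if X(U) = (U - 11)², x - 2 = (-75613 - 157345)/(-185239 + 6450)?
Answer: 2766303411145155/178789 ≈ 1.5472e+10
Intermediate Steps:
x = 590536/178789 (x = 2 + (-75613 - 157345)/(-185239 + 6450) = 2 - 232958/(-178789) = 2 - 232958*(-1/178789) = 2 + 232958/178789 = 590536/178789 ≈ 3.3030)
X(U) = (-11 + U)²
(x + 328771)*(X(r(4*1)) + 46997) = (590536/178789 + 328771)*((-11 + 19)² + 46997) = 58781228855*(8² + 46997)/178789 = 58781228855*(64 + 46997)/178789 = (58781228855/178789)*47061 = 2766303411145155/178789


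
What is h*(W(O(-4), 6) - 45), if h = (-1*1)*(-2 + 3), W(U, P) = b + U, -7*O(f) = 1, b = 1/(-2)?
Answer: 639/14 ≈ 45.643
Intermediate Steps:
b = -1/2 ≈ -0.50000
O(f) = -1/7 (O(f) = -1/7*1 = -1/7)
W(U, P) = -1/2 + U
h = -1 (h = -1*1 = -1)
h*(W(O(-4), 6) - 45) = -((-1/2 - 1/7) - 45) = -(-9/14 - 45) = -1*(-639/14) = 639/14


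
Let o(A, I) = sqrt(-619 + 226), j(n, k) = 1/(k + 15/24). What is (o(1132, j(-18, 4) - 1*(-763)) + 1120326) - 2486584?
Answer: -1366258 + I*sqrt(393) ≈ -1.3663e+6 + 19.824*I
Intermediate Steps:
j(n, k) = 1/(5/8 + k) (j(n, k) = 1/(k + 15*(1/24)) = 1/(k + 5/8) = 1/(5/8 + k))
o(A, I) = I*sqrt(393) (o(A, I) = sqrt(-393) = I*sqrt(393))
(o(1132, j(-18, 4) - 1*(-763)) + 1120326) - 2486584 = (I*sqrt(393) + 1120326) - 2486584 = (1120326 + I*sqrt(393)) - 2486584 = -1366258 + I*sqrt(393)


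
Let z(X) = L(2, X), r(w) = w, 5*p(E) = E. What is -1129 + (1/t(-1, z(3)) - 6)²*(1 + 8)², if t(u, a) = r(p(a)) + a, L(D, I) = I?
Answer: 6093/4 ≈ 1523.3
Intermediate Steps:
p(E) = E/5
z(X) = X
t(u, a) = 6*a/5 (t(u, a) = a/5 + a = 6*a/5)
-1129 + (1/t(-1, z(3)) - 6)²*(1 + 8)² = -1129 + (1/((6/5)*3) - 6)²*(1 + 8)² = -1129 + (1/(18/5) - 6)²*9² = -1129 + (5/18 - 6)²*81 = -1129 + (-103/18)²*81 = -1129 + (10609/324)*81 = -1129 + 10609/4 = 6093/4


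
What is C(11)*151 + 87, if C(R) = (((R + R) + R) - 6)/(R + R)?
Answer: 5991/22 ≈ 272.32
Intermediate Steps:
C(R) = (-6 + 3*R)/(2*R) (C(R) = ((2*R + R) - 6)/((2*R)) = (3*R - 6)*(1/(2*R)) = (-6 + 3*R)*(1/(2*R)) = (-6 + 3*R)/(2*R))
C(11)*151 + 87 = (3/2 - 3/11)*151 + 87 = (27/22)*151 + 87 = 4077/22 + 87 = 5991/22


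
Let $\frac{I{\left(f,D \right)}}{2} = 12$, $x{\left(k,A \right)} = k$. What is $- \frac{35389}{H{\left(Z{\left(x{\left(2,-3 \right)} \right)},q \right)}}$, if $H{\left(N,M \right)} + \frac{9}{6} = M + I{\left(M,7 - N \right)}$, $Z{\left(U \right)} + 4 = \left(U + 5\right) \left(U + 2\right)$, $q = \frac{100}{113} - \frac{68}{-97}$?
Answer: $- \frac{775797658}{528013} \approx -1469.3$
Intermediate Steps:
$I{\left(f,D \right)} = 24$ ($I{\left(f,D \right)} = 2 \cdot 12 = 24$)
$q = \frac{17384}{10961}$ ($q = 100 \cdot \frac{1}{113} - - \frac{68}{97} = \frac{100}{113} + \frac{68}{97} = \frac{17384}{10961} \approx 1.586$)
$Z{\left(U \right)} = -4 + \left(2 + U\right) \left(5 + U\right)$ ($Z{\left(U \right)} = -4 + \left(U + 5\right) \left(U + 2\right) = -4 + \left(5 + U\right) \left(2 + U\right) = -4 + \left(2 + U\right) \left(5 + U\right)$)
$H{\left(N,M \right)} = \frac{45}{2} + M$ ($H{\left(N,M \right)} = - \frac{3}{2} + \left(M + 24\right) = - \frac{3}{2} + \left(24 + M\right) = \frac{45}{2} + M$)
$- \frac{35389}{H{\left(Z{\left(x{\left(2,-3 \right)} \right)},q \right)}} = - \frac{35389}{\frac{45}{2} + \frac{17384}{10961}} = - \frac{35389}{\frac{528013}{21922}} = \left(-35389\right) \frac{21922}{528013} = - \frac{775797658}{528013}$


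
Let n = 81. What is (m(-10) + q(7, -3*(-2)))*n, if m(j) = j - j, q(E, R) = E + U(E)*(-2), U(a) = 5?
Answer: -243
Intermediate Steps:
q(E, R) = -10 + E (q(E, R) = E + 5*(-2) = E - 10 = -10 + E)
m(j) = 0
(m(-10) + q(7, -3*(-2)))*n = (0 + (-10 + 7))*81 = (0 - 3)*81 = -3*81 = -243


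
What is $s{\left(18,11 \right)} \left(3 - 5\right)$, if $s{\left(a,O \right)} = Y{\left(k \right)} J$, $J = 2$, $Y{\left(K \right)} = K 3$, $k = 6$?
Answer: $-72$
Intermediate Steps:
$Y{\left(K \right)} = 3 K$
$s{\left(a,O \right)} = 36$ ($s{\left(a,O \right)} = 3 \cdot 6 \cdot 2 = 18 \cdot 2 = 36$)
$s{\left(18,11 \right)} \left(3 - 5\right) = 36 \left(3 - 5\right) = 36 \left(-2\right) = -72$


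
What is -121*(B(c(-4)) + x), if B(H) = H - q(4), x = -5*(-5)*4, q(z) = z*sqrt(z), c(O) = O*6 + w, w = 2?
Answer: -8470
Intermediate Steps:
c(O) = 2 + 6*O (c(O) = O*6 + 2 = 6*O + 2 = 2 + 6*O)
q(z) = z**(3/2)
x = 100 (x = 25*4 = 100)
B(H) = -8 + H (B(H) = H - 4**(3/2) = H - 1*8 = H - 8 = -8 + H)
-121*(B(c(-4)) + x) = -121*((-8 + (2 + 6*(-4))) + 100) = -121*((-8 + (2 - 24)) + 100) = -121*((-8 - 22) + 100) = -121*(-30 + 100) = -121*70 = -8470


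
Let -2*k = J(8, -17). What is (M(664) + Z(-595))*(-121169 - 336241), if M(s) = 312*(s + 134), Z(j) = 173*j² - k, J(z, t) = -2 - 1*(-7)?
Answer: -28128566773935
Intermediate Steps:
J(z, t) = 5 (J(z, t) = -2 + 7 = 5)
k = -5/2 (k = -½*5 = -5/2 ≈ -2.5000)
Z(j) = 5/2 + 173*j² (Z(j) = 173*j² - 1*(-5/2) = 173*j² + 5/2 = 5/2 + 173*j²)
M(s) = 41808 + 312*s (M(s) = 312*(134 + s) = 41808 + 312*s)
(M(664) + Z(-595))*(-121169 - 336241) = ((41808 + 312*664) + (5/2 + 173*(-595)²))*(-121169 - 336241) = ((41808 + 207168) + (5/2 + 173*354025))*(-457410) = (248976 + (5/2 + 61246325))*(-457410) = (248976 + 122492655/2)*(-457410) = (122990607/2)*(-457410) = -28128566773935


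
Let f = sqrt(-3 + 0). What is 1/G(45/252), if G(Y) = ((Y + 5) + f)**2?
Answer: 784/(145 + 28*I*sqrt(3))**2 ≈ 0.026789 - 0.020177*I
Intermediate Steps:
f = I*sqrt(3) (f = sqrt(-3) = I*sqrt(3) ≈ 1.732*I)
G(Y) = (5 + Y + I*sqrt(3))**2 (G(Y) = ((Y + 5) + I*sqrt(3))**2 = ((5 + Y) + I*sqrt(3))**2 = (5 + Y + I*sqrt(3))**2)
1/G(45/252) = 1/((5 + 45/252 + I*sqrt(3))**2) = 1/((5 + 45*(1/252) + I*sqrt(3))**2) = 1/((5 + 5/28 + I*sqrt(3))**2) = 1/((145/28 + I*sqrt(3))**2) = (145/28 + I*sqrt(3))**(-2)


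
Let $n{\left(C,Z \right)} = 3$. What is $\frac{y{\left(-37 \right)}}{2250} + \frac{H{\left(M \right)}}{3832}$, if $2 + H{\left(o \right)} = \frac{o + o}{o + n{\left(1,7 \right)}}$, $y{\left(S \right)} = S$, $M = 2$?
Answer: $- \frac{36121}{2155500} \approx -0.016758$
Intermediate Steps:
$H{\left(o \right)} = -2 + \frac{2 o}{3 + o}$ ($H{\left(o \right)} = -2 + \frac{o + o}{o + 3} = -2 + \frac{2 o}{3 + o}$)
$\frac{y{\left(-37 \right)}}{2250} + \frac{H{\left(M \right)}}{3832} = - \frac{37}{2250} + \frac{\left(-6\right) \frac{1}{3 + 2}}{3832} = \left(-37\right) \frac{1}{2250} + - \frac{6}{5} \cdot \frac{1}{3832} = - \frac{37}{2250} + \left(-6\right) \frac{1}{5} \cdot \frac{1}{3832} = - \frac{37}{2250} - \frac{3}{9580} = - \frac{36121}{2155500}$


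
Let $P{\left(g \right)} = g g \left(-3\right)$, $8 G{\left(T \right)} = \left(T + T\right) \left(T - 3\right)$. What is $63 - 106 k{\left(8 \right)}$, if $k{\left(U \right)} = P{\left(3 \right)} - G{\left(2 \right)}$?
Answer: $2872$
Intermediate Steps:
$G{\left(T \right)} = \frac{T \left(-3 + T\right)}{4}$ ($G{\left(T \right)} = \frac{\left(T + T\right) \left(T - 3\right)}{8} = \frac{2 T \left(-3 + T\right)}{8} = \frac{T \left(-3 + T\right)}{4}$)
$P{\left(g \right)} = - 3 g^{2}$ ($P{\left(g \right)} = g \left(- 3 g\right) = - 3 g^{2}$)
$k{\left(U \right)} = - \frac{53}{2}$ ($k{\left(U \right)} = - 3 \cdot 3^{2} - \frac{1}{4} \cdot 2 \left(-3 + 2\right) = \left(-3\right) 9 - \frac{1}{4} \cdot 2 \left(-1\right) = -27 - - \frac{1}{2} = -27 + \frac{1}{2} = - \frac{53}{2}$)
$63 - 106 k{\left(8 \right)} = 63 - -2809 = 63 + 2809 = 2872$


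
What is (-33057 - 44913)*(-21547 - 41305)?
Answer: 4900570440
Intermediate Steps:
(-33057 - 44913)*(-21547 - 41305) = -77970*(-62852) = 4900570440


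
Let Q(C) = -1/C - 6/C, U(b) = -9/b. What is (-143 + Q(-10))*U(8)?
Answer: 12807/80 ≈ 160.09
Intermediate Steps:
Q(C) = -7/C
(-143 + Q(-10))*U(8) = (-143 - 7/(-10))*(-9/8) = (-143 - 7*(-1/10))*(-9*1/8) = (-143 + 7/10)*(-9/8) = -1423/10*(-9/8) = 12807/80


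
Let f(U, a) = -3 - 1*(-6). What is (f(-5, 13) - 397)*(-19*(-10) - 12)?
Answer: -70132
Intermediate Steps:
f(U, a) = 3 (f(U, a) = -3 + 6 = 3)
(f(-5, 13) - 397)*(-19*(-10) - 12) = (3 - 397)*(-19*(-10) - 12) = -394*(190 - 12) = -394*178 = -70132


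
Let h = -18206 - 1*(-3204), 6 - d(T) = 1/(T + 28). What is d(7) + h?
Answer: -524861/35 ≈ -14996.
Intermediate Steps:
d(T) = 6 - 1/(28 + T) (d(T) = 6 - 1/(T + 28) = 6 - 1/(28 + T))
h = -15002 (h = -18206 + 3204 = -15002)
d(7) + h = (167 + 6*7)/(28 + 7) - 15002 = (167 + 42)/35 - 15002 = (1/35)*209 - 15002 = 209/35 - 15002 = -524861/35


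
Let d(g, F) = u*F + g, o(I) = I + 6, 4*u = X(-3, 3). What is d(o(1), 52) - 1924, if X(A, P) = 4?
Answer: -1865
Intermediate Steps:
u = 1 (u = (¼)*4 = 1)
o(I) = 6 + I
d(g, F) = F + g (d(g, F) = 1*F + g = F + g)
d(o(1), 52) - 1924 = (52 + (6 + 1)) - 1924 = (52 + 7) - 1924 = 59 - 1924 = -1865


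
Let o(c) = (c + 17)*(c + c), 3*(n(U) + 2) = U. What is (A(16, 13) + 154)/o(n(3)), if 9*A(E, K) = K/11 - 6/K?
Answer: -198301/41184 ≈ -4.8150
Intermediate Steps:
n(U) = -2 + U/3
A(E, K) = -2/(3*K) + K/99 (A(E, K) = (K/11 - 6/K)/9 = (-6/K + K/11)/9 = -2/(3*K) + K/99)
o(c) = 2*c*(17 + c) (o(c) = (17 + c)*(2*c) = 2*c*(17 + c))
(A(16, 13) + 154)/o(n(3)) = ((1/99)*(-66 + 13**2)/13 + 154)/((2*(-2 + (1/3)*3)*(17 + (-2 + (1/3)*3)))) = ((1/99)*(1/13)*(-66 + 169) + 154)/((2*(-2 + 1)*(17 + (-2 + 1)))) = ((1/99)*(1/13)*103 + 154)/((2*(-1)*(17 - 1))) = (103/1287 + 154)/((2*(-1)*16)) = (198301/1287)/(-32) = (198301/1287)*(-1/32) = -198301/41184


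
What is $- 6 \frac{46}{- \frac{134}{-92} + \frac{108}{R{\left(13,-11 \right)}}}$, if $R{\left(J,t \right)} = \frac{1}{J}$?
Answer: $- \frac{12696}{64651} \approx -0.19638$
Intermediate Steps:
$- 6 \frac{46}{- \frac{134}{-92} + \frac{108}{R{\left(13,-11 \right)}}} = - 6 \frac{46}{- \frac{134}{-92} + \frac{108}{\frac{1}{13}}} = - 6 \frac{46}{\left(-134\right) \left(- \frac{1}{92}\right) + 108 \frac{1}{\frac{1}{13}}} = - 6 \frac{46}{\frac{67}{46} + 108 \cdot 13} = - 6 \frac{46}{\frac{67}{46} + 1404} = - 6 \frac{46}{\frac{64651}{46}} = - 6 \cdot 46 \cdot \frac{46}{64651} = \left(-6\right) \frac{2116}{64651} = - \frac{12696}{64651}$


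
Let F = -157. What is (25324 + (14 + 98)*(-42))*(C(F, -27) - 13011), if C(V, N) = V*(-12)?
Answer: -229438740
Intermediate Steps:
C(V, N) = -12*V
(25324 + (14 + 98)*(-42))*(C(F, -27) - 13011) = (25324 + (14 + 98)*(-42))*(-12*(-157) - 13011) = (25324 + 112*(-42))*(1884 - 13011) = (25324 - 4704)*(-11127) = 20620*(-11127) = -229438740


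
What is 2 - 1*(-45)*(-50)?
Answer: -2248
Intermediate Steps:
2 - 1*(-45)*(-50) = 2 + 45*(-50) = 2 - 2250 = -2248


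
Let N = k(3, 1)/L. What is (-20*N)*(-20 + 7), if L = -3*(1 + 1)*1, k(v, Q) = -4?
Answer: 520/3 ≈ 173.33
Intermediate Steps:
L = -6 (L = -3*2*1 = -6*1 = -6)
N = 2/3 (N = -4/(-6) = -4*(-1/6) = 2/3 ≈ 0.66667)
(-20*N)*(-20 + 7) = (-20*2/3)*(-20 + 7) = -40/3*(-13) = 520/3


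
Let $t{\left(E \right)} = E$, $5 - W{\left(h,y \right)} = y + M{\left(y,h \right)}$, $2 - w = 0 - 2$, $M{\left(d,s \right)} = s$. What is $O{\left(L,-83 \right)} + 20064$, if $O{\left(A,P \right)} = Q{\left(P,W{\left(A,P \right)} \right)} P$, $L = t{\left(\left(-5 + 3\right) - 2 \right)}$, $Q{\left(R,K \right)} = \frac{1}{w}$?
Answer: $\frac{80173}{4} \approx 20043.0$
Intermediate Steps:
$w = 4$ ($w = 2 - \left(0 - 2\right) = 2 - -2 = 2 + 2 = 4$)
$W{\left(h,y \right)} = 5 - h - y$ ($W{\left(h,y \right)} = 5 - \left(y + h\right) = 5 - \left(h + y\right) = 5 - h - y$)
$Q{\left(R,K \right)} = \frac{1}{4}$
$L = -4$ ($L = \left(-5 + 3\right) - 2 = -2 - 2 = -4$)
$O{\left(A,P \right)} = \frac{P}{4}$
$O{\left(L,-83 \right)} + 20064 = \frac{1}{4} \left(-83\right) + 20064 = - \frac{83}{4} + 20064 = \frac{80173}{4}$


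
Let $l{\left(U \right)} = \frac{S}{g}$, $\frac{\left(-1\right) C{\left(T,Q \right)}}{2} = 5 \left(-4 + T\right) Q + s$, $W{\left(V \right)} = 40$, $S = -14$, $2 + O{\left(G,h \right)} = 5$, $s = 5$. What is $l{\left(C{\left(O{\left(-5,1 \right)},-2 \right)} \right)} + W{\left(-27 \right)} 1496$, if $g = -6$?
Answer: $\frac{179527}{3} \approx 59842.0$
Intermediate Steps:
$O{\left(G,h \right)} = 3$ ($O{\left(G,h \right)} = -2 + 5 = 3$)
$C{\left(T,Q \right)} = -10 - 2 Q \left(-20 + 5 T\right)$ ($C{\left(T,Q \right)} = - 2 \left(5 \left(-4 + T\right) Q + 5\right) = - 2 \left(\left(-20 + 5 T\right) Q + 5\right) = - 2 \left(Q \left(-20 + 5 T\right) + 5\right) = - 2 \left(5 + Q \left(-20 + 5 T\right)\right) = -10 - 2 Q \left(-20 + 5 T\right)$)
$l{\left(U \right)} = \frac{7}{3}$ ($l{\left(U \right)} = - \frac{14}{-6} = \left(-14\right) \left(- \frac{1}{6}\right) = \frac{7}{3}$)
$l{\left(C{\left(O{\left(-5,1 \right)},-2 \right)} \right)} + W{\left(-27 \right)} 1496 = \frac{7}{3} + 40 \cdot 1496 = \frac{7}{3} + 59840 = \frac{179527}{3}$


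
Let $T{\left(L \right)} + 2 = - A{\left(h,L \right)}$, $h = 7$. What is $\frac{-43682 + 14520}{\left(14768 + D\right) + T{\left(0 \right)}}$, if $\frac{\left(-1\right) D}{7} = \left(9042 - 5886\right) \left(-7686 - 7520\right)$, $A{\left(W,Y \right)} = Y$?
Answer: $- \frac{14581}{167972859} \approx -8.6806 \cdot 10^{-5}$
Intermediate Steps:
$D = 335930952$ ($D = - 7 \left(9042 - 5886\right) \left(-7686 - 7520\right) = - 7 \cdot 3156 \left(-15206\right) = \left(-7\right) \left(-47990136\right) = 335930952$)
$T{\left(L \right)} = -2 - L$
$\frac{-43682 + 14520}{\left(14768 + D\right) + T{\left(0 \right)}} = \frac{-43682 + 14520}{\left(14768 + 335930952\right) - 2} = - \frac{29162}{335945720 + \left(-2 + 0\right)} = - \frac{29162}{335945720 - 2} = - \frac{29162}{335945718} = \left(-29162\right) \frac{1}{335945718} = - \frac{14581}{167972859}$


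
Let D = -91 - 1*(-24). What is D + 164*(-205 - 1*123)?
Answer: -53859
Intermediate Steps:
D = -67 (D = -91 + 24 = -67)
D + 164*(-205 - 1*123) = -67 + 164*(-205 - 1*123) = -67 + 164*(-205 - 123) = -67 + 164*(-328) = -67 - 53792 = -53859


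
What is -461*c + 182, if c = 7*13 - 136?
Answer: 20927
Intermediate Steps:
c = -45 (c = 91 - 136 = -45)
-461*c + 182 = -461*(-45) + 182 = 20745 + 182 = 20927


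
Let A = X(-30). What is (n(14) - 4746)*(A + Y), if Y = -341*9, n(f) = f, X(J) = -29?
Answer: 14659736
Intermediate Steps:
Y = -3069
A = -29
(n(14) - 4746)*(A + Y) = (14 - 4746)*(-29 - 3069) = -4732*(-3098) = 14659736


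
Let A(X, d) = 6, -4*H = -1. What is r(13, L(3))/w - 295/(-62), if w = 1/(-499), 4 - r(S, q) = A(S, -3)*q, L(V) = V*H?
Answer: 7882/31 ≈ 254.26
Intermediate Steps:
H = ¼ (H = -¼*(-1) = ¼ ≈ 0.25000)
L(V) = V/4 (L(V) = V*(¼) = V/4)
r(S, q) = 4 - 6*q
w = -1/499 ≈ -0.0020040
r(13, L(3))/w - 295/(-62) = (4 - 3*3/2)/(-1/499) - 295/(-62) = (4 - 6*¾)*(-499) - 295*(-1/62) = (4 - 9/2)*(-499) + 295/62 = -½*(-499) + 295/62 = 499/2 + 295/62 = 7882/31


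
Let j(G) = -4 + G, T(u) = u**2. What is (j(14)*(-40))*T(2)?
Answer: -1600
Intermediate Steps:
(j(14)*(-40))*T(2) = ((-4 + 14)*(-40))*2**2 = (10*(-40))*4 = -400*4 = -1600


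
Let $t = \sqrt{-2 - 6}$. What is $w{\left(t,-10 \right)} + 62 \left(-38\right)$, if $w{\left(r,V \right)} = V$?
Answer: $-2366$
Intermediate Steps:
$t = 2 i \sqrt{2}$ ($t = \sqrt{-8} = 2 i \sqrt{2} \approx 2.8284 i$)
$w{\left(t,-10 \right)} + 62 \left(-38\right) = -10 + 62 \left(-38\right) = -10 - 2356 = -2366$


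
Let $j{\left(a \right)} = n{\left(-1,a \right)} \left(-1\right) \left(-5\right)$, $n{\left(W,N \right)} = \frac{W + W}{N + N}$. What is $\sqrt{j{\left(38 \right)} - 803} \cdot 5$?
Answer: $\frac{15 i \sqrt{128858}}{38} \approx 141.7 i$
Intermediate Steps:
$n{\left(W,N \right)} = \frac{W}{N}$ ($n{\left(W,N \right)} = \frac{2 W}{2 N} = 2 W \frac{1}{2 N} = \frac{W}{N}$)
$j{\left(a \right)} = - \frac{5}{a}$ ($j{\left(a \right)} = - \frac{1}{a} \left(-1\right) \left(-5\right) = \frac{1}{a} \left(-5\right) = - \frac{5}{a}$)
$\sqrt{j{\left(38 \right)} - 803} \cdot 5 = \sqrt{- \frac{5}{38} - 803} \cdot 5 = \sqrt{- \frac{30519}{38}} \cdot 5 = \frac{3 i \sqrt{128858}}{38} \cdot 5 = \frac{15 i \sqrt{128858}}{38}$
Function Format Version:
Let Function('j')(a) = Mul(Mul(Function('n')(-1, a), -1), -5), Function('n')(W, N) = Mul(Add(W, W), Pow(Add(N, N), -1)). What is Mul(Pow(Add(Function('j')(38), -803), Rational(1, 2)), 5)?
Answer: Mul(Rational(15, 38), I, Pow(128858, Rational(1, 2))) ≈ Mul(141.70, I)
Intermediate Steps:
Function('n')(W, N) = Mul(W, Pow(N, -1)) (Function('n')(W, N) = Mul(Mul(2, W), Pow(Mul(2, N), -1)) = Mul(Mul(2, W), Mul(Rational(1, 2), Pow(N, -1))) = Mul(W, Pow(N, -1)))
Function('j')(a) = Mul(-5, Pow(a, -1)) (Function('j')(a) = Mul(Mul(Mul(-1, Pow(a, -1)), -1), -5) = Mul(Pow(a, -1), -5) = Mul(-5, Pow(a, -1)))
Mul(Pow(Add(Function('j')(38), -803), Rational(1, 2)), 5) = Mul(Pow(Add(Mul(-5, Pow(38, -1)), -803), Rational(1, 2)), 5) = Mul(Pow(Add(Mul(-5, Rational(1, 38)), -803), Rational(1, 2)), 5) = Mul(Pow(Add(Rational(-5, 38), -803), Rational(1, 2)), 5) = Mul(Pow(Rational(-30519, 38), Rational(1, 2)), 5) = Mul(Mul(Rational(3, 38), I, Pow(128858, Rational(1, 2))), 5) = Mul(Rational(15, 38), I, Pow(128858, Rational(1, 2)))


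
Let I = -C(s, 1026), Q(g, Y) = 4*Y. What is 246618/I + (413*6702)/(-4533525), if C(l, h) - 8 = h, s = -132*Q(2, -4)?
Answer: -186818483989/781277475 ≈ -239.12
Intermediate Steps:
s = 2112 (s = -528*(-4) = -132*(-16) = 2112)
C(l, h) = 8 + h
I = -1034 (I = -(8 + 1026) = -1*1034 = -1034)
246618/I + (413*6702)/(-4533525) = 246618/(-1034) + (413*6702)/(-4533525) = 246618*(-1/1034) + 2767926*(-1/4533525) = -123309/517 - 922642/1511175 = -186818483989/781277475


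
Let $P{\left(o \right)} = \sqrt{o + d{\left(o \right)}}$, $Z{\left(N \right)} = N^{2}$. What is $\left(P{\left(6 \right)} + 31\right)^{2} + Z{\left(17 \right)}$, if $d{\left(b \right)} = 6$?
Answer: $1262 + 124 \sqrt{3} \approx 1476.8$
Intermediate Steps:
$P{\left(o \right)} = \sqrt{6 + o}$ ($P{\left(o \right)} = \sqrt{o + 6} = \sqrt{6 + o}$)
$\left(P{\left(6 \right)} + 31\right)^{2} + Z{\left(17 \right)} = \left(\sqrt{6 + 6} + 31\right)^{2} + 17^{2} = \left(\sqrt{12} + 31\right)^{2} + 289 = \left(2 \sqrt{3} + 31\right)^{2} + 289 = \left(31 + 2 \sqrt{3}\right)^{2} + 289 = 289 + \left(31 + 2 \sqrt{3}\right)^{2}$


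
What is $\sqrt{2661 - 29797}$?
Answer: $16 i \sqrt{106} \approx 164.73 i$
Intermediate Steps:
$\sqrt{2661 - 29797} = \sqrt{-27136} = 16 i \sqrt{106}$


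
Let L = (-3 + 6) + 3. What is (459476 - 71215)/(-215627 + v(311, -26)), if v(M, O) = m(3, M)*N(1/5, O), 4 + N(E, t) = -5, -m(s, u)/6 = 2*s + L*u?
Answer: -388261/114539 ≈ -3.3898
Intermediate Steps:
L = 6 (L = 3 + 3 = 6)
m(s, u) = -36*u - 12*s (m(s, u) = -6*(2*s + 6*u) = -36*u - 12*s)
N(E, t) = -9 (N(E, t) = -4 - 5 = -9)
v(M, O) = 324 + 324*M (v(M, O) = (-36*M - 12*3)*(-9) = (-36*M - 36)*(-9) = (-36 - 36*M)*(-9) = 324 + 324*M)
(459476 - 71215)/(-215627 + v(311, -26)) = (459476 - 71215)/(-215627 + (324 + 324*311)) = 388261/(-215627 + (324 + 100764)) = 388261/(-215627 + 101088) = 388261/(-114539) = 388261*(-1/114539) = -388261/114539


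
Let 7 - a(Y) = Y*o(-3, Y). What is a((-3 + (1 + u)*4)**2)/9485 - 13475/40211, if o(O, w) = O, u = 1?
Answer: -124513073/381401335 ≈ -0.32646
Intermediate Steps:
a(Y) = 7 + 3*Y (a(Y) = 7 - Y*(-3) = 7 - (-3)*Y = 7 + 3*Y)
a((-3 + (1 + u)*4)**2)/9485 - 13475/40211 = (7 + 3*(-3 + (1 + 1)*4)**2)/9485 - 13475/40211 = (7 + 3*(-3 + 2*4)**2)*(1/9485) - 13475*1/40211 = (7 + 3*(-3 + 8)**2)*(1/9485) - 13475/40211 = (7 + 3*5**2)*(1/9485) - 13475/40211 = (7 + 3*25)*(1/9485) - 13475/40211 = (7 + 75)*(1/9485) - 13475/40211 = 82*(1/9485) - 13475/40211 = 82/9485 - 13475/40211 = -124513073/381401335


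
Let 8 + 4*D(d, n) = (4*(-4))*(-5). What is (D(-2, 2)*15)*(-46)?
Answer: -12420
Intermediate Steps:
D(d, n) = 18 (D(d, n) = -2 + ((4*(-4))*(-5))/4 = -2 + (-16*(-5))/4 = -2 + (1/4)*80 = -2 + 20 = 18)
(D(-2, 2)*15)*(-46) = (18*15)*(-46) = 270*(-46) = -12420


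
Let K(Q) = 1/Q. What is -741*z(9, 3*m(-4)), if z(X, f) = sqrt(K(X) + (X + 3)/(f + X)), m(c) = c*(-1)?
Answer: -247*sqrt(301)/7 ≈ -612.18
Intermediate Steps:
m(c) = -c
z(X, f) = sqrt(1/X + (3 + X)/(X + f)) (z(X, f) = sqrt(1/X + (X + 3)/(f + X)) = sqrt(1/X + (3 + X)/(X + f)))
-741*z(9, 3*m(-4)) = -741*sqrt(9 + 3*(-1*(-4)) + 9*(3 + 9))/(3*sqrt(9 + 3*(-1*(-4)))) = -741*sqrt(9 + 3*4 + 9*12)/(3*sqrt(9 + 3*4)) = -741*sqrt(9 + 12 + 108)/(3*sqrt(9 + 12)) = -741*sqrt(301)/21 = -247*sqrt(301)/7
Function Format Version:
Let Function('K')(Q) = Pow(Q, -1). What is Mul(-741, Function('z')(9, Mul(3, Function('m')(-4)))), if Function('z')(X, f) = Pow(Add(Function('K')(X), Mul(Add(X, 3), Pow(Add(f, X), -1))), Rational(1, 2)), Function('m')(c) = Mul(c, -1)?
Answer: Mul(Rational(-247, 7), Pow(301, Rational(1, 2))) ≈ -612.18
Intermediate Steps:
Function('m')(c) = Mul(-1, c)
Function('z')(X, f) = Pow(Add(Pow(X, -1), Mul(Pow(Add(X, f), -1), Add(3, X))), Rational(1, 2)) (Function('z')(X, f) = Pow(Add(Pow(X, -1), Mul(Add(X, 3), Pow(Add(f, X), -1))), Rational(1, 2)) = Pow(Add(Pow(X, -1), Mul(Add(3, X), Pow(Add(X, f), -1))), Rational(1, 2)) = Pow(Add(Pow(X, -1), Mul(Pow(Add(X, f), -1), Add(3, X))), Rational(1, 2)))
Mul(-741, Function('z')(9, Mul(3, Function('m')(-4)))) = Mul(-741, Pow(Mul(Pow(9, -1), Pow(Add(9, Mul(3, Mul(-1, -4))), -1), Add(9, Mul(3, Mul(-1, -4)), Mul(9, Add(3, 9)))), Rational(1, 2))) = Mul(-741, Pow(Mul(Rational(1, 9), Pow(Add(9, Mul(3, 4)), -1), Add(9, Mul(3, 4), Mul(9, 12))), Rational(1, 2))) = Mul(-741, Pow(Mul(Rational(1, 9), Pow(Add(9, 12), -1), Add(9, 12, 108)), Rational(1, 2))) = Mul(-741, Pow(Mul(Rational(1, 9), Pow(21, -1), 129), Rational(1, 2))) = Mul(-741, Pow(Mul(Rational(1, 9), Rational(1, 21), 129), Rational(1, 2))) = Mul(-741, Pow(Rational(43, 63), Rational(1, 2))) = Mul(-741, Mul(Rational(1, 21), Pow(301, Rational(1, 2)))) = Mul(Rational(-247, 7), Pow(301, Rational(1, 2)))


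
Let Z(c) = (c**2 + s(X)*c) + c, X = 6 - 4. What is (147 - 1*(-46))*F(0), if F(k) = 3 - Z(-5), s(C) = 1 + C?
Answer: -386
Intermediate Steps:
X = 2
Z(c) = c**2 + 4*c (Z(c) = (c**2 + (1 + 2)*c) + c = (c**2 + 3*c) + c = c**2 + 4*c)
F(k) = -2 (F(k) = 3 - (-5)*(4 - 5) = 3 - (-5)*(-1) = 3 - 1*5 = 3 - 5 = -2)
(147 - 1*(-46))*F(0) = (147 - 1*(-46))*(-2) = (147 + 46)*(-2) = 193*(-2) = -386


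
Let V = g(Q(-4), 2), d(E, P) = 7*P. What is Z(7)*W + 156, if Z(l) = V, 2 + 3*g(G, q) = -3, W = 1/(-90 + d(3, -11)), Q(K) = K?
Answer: 78161/501 ≈ 156.01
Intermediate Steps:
W = -1/167 (W = 1/(-90 + 7*(-11)) = 1/(-90 - 77) = 1/(-167) = -1/167 ≈ -0.0059880)
g(G, q) = -5/3 (g(G, q) = -2/3 + (1/3)*(-3) = -2/3 - 1 = -5/3)
V = -5/3 ≈ -1.6667
Z(l) = -5/3
Z(7)*W + 156 = -5/3*(-1/167) + 156 = 5/501 + 156 = 78161/501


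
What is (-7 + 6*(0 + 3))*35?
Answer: 385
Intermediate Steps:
(-7 + 6*(0 + 3))*35 = (-7 + 6*3)*35 = (-7 + 18)*35 = 11*35 = 385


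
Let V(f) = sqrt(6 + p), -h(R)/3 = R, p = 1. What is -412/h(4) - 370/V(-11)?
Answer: 103/3 - 370*sqrt(7)/7 ≈ -105.51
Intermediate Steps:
h(R) = -3*R
V(f) = sqrt(7) (V(f) = sqrt(6 + 1) = sqrt(7))
-412/h(4) - 370/V(-11) = -412/((-3*4)) - 370*sqrt(7)/7 = -412/(-12) - 370*sqrt(7)/7 = -412*(-1/12) - 370*sqrt(7)/7 = 103/3 - 370*sqrt(7)/7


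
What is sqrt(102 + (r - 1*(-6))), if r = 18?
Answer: 3*sqrt(14) ≈ 11.225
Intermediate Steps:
sqrt(102 + (r - 1*(-6))) = sqrt(102 + (18 - 1*(-6))) = sqrt(102 + (18 + 6)) = sqrt(102 + 24) = sqrt(126) = 3*sqrt(14)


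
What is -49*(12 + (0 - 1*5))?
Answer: -343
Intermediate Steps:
-49*(12 + (0 - 1*5)) = -49*(12 + (0 - 5)) = -49*(12 - 5) = -49*7 = -343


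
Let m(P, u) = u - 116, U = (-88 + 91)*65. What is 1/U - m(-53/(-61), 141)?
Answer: -4874/195 ≈ -24.995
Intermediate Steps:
U = 195 (U = 3*65 = 195)
m(P, u) = -116 + u
1/U - m(-53/(-61), 141) = 1/195 - (-116 + 141) = 1/195 - 1*25 = 1/195 - 25 = -4874/195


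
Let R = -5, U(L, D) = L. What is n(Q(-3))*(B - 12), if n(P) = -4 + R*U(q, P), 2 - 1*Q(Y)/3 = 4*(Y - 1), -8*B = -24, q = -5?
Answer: -189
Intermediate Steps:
B = 3 (B = -1/8*(-24) = 3)
Q(Y) = 18 - 12*Y (Q(Y) = 6 - 12*(Y - 1) = 6 - 12*(-1 + Y) = 6 - 3*(-4 + 4*Y) = 6 + (12 - 12*Y) = 18 - 12*Y)
n(P) = 21 (n(P) = -4 - 5*(-5) = -4 + 25 = 21)
n(Q(-3))*(B - 12) = 21*(3 - 12) = 21*(-9) = -189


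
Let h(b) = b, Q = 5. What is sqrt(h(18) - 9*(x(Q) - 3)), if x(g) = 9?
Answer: 6*I ≈ 6.0*I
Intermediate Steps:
sqrt(h(18) - 9*(x(Q) - 3)) = sqrt(18 - 9*(9 - 3)) = sqrt(18 - 9*6) = sqrt(18 - 54) = sqrt(-36) = 6*I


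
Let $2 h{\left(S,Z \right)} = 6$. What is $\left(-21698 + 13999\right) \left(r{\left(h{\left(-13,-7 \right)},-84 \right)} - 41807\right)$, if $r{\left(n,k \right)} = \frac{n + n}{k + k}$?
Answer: $\frac{9012426303}{28} \approx 3.2187 \cdot 10^{8}$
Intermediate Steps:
$h{\left(S,Z \right)} = 3$ ($h{\left(S,Z \right)} = \frac{1}{2} \cdot 6 = 3$)
$r{\left(n,k \right)} = \frac{n}{k}$ ($r{\left(n,k \right)} = \frac{2 n}{2 k} = 2 n \frac{1}{2 k} = \frac{n}{k}$)
$\left(-21698 + 13999\right) \left(r{\left(h{\left(-13,-7 \right)},-84 \right)} - 41807\right) = \left(-21698 + 13999\right) \left(\frac{3}{-84} - 41807\right) = - 7699 \left(3 \left(- \frac{1}{84}\right) - 41807\right) = - 7699 \left(- \frac{1}{28} - 41807\right) = \left(-7699\right) \left(- \frac{1170597}{28}\right) = \frac{9012426303}{28}$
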